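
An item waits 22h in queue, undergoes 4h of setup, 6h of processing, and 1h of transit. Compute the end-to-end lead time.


Lead time = queue + setup + processing + transit
= 22 + 4 + 6 + 1
= 33 hours


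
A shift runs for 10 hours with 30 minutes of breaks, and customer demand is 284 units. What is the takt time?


Available = 10×60 - 30 = 570 min
Takt time = 570 / 284
= 2.01 min/unit


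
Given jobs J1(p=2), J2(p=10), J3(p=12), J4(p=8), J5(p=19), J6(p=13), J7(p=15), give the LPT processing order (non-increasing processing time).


LPT: sort by longest processing time first
  J5: p=19
  J7: p=15
  J6: p=13
  J3: p=12
  J2: p=10
  J4: p=8
  J1: p=2
Order: J5 → J7 → J6 → J3 → J2 → J4 → J1


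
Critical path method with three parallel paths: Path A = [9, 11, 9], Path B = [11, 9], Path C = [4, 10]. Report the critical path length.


Path A: 9 + 11 + 9 = 29
Path B: 11 + 9 = 20
Path C: 4 + 10 = 14
Critical path = longest = max(29, 20, 14)
= 29 (Path A)


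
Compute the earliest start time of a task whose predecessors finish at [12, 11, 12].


ES = max of all predecessor completion times
Predecessors: [12, 11, 12]
ES = max(12, 11, 12)
= 12


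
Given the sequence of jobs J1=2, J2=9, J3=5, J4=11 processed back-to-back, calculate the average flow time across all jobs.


Completion times:
  J1: completes at 2
  J2: completes at 11
  J3: completes at 16
  J4: completes at 27
Sum = 56
Average = 56/4
= 14.00


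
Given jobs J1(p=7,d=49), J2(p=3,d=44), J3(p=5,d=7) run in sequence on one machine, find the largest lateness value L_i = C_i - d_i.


Lateness per job (L = C - d):
  J1: C=7, d=49, L=-42
  J2: C=10, d=44, L=-34
  J3: C=15, d=7, L=8
Lmax = max(-42, -34, 8)
= 8


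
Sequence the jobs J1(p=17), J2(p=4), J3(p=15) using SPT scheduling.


SPT: sort by shortest processing time
  J2: p=4
  J3: p=15
  J1: p=17
Order: J2 → J3 → J1


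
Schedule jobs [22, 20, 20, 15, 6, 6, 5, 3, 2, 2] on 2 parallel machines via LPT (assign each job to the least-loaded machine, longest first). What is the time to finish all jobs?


Jobs (LPT sorted): [22, 20, 20, 15, 6, 6, 5, 3, 2, 2]
Machines: 2
  J=22 → Machine 1 (load: 0+22=22)
  J=20 → Machine 2 (load: 0+20=20)
  J=20 → Machine 2 (load: 20+20=40)
  J=15 → Machine 1 (load: 22+15=37)
  J=6 → Machine 1 (load: 37+6=43)
  J=6 → Machine 2 (load: 40+6=46)
  J=5 → Machine 1 (load: 43+5=48)
  J=3 → Machine 2 (load: 46+3=49)
  J=2 → Machine 1 (load: 48+2=50)
  J=2 → Machine 2 (load: 49+2=51)
Machine loads: [50, 51]
Makespan = max = 51 time units


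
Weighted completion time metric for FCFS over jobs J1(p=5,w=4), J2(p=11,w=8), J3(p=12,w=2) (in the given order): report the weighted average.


Completion times:
  J1: C=5, w×C=4×5=20
  J2: C=16, w×C=8×16=128
  J3: C=28, w×C=2×28=56
Sum w×C = 204
Sum w = 14
Weighted avg = 204/14
= 14.57


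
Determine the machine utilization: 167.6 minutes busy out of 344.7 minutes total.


Utilization = busy / total × 100
= 167.6 / 344.7 × 100
= 48.6%


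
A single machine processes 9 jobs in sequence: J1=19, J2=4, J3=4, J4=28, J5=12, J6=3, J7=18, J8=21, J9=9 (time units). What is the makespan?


Sequential makespan: sum all processing times
= 19 + 4 + 4 + 28 + 12 + 3 + 18 + 21 + 9
= 118 time units


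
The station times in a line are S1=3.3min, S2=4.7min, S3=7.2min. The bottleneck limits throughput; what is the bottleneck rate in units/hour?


Bottleneck = longest station time
Station times: [3.3, 4.7, 7.2]
Max = 7.2 min
Rate = 60 / 7.2
= 8.33 units/hour (bottleneck: 7.2min)


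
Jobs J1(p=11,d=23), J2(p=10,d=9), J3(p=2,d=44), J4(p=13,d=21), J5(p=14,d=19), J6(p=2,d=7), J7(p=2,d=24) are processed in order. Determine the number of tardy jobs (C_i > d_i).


Completion vs due date:
  J1: C=11, d=23 → on time
  J2: C=21, d=9 → TARDY
  J3: C=23, d=44 → on time
  J4: C=36, d=21 → TARDY
  J5: C=50, d=19 → TARDY
  J6: C=52, d=7 → TARDY
  J7: C=54, d=24 → TARDY
Tardy jobs: J2, J4, J5, J6, J7
Count = 5


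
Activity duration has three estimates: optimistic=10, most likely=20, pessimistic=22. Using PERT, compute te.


te = (o + 4m + p) / 6
= (10 + 4×20 + 22) / 6
= (10 + 80 + 22) / 6
= 112 / 6
= 18.67


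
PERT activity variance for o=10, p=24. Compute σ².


σ² = ((p - o) / 6)² = (p - o)² / 36
= (24 - 10)² / 36
= 14² / 36
= 196 / 36
= 5.4444


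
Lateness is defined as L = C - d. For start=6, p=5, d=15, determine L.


Completion = 6 + 5 = 11
Lateness = C - d = 11 - 15
= -4


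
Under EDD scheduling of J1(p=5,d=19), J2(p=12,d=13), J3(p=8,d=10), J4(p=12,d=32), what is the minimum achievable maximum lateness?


EDD order: J3 → J2 → J1 → J4
Completion and lateness:
  J3: C=8, d=10, L=8-10=-2
  J2: C=20, d=13, L=20-13=7
  J1: C=25, d=19, L=25-19=6
  J4: C=37, d=32, L=37-32=5
Lmax = max(-2, 7, 6, 5)
= 7


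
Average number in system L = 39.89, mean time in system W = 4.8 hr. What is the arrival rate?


Little's law: L = λW → λ = L / W
= 39.89 / 4.8
= 8.31 per hour


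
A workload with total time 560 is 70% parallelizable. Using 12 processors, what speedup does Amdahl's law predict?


Amdahl's law: T_p = T × ((1-p) + p/N)
= 560 × ((1-0.7) + 0.7/12)
= 560 × (0.30 + 0.0583)
= 560 × 0.3583
= 200.67
Speedup = 560/200.67
= 2.79×


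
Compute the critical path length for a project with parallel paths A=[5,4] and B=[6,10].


Path A: 5 + 4 = 9
Path B: 6 + 10 = 16
Critical path = longest = max(9, 16)
= 16 (Path B)


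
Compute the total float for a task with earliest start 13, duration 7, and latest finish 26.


EF = ES + duration = 13 + 7 = 20
LS = LF - duration = 26 - 7 = 19
Total Float = LF - EF = 26 - 20
(or LS - ES = 19 - 13)
= 6


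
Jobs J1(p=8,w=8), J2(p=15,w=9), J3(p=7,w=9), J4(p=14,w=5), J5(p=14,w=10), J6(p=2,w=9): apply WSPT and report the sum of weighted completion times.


WSPT order (by p/w): J6 → J3 → J1 → J5 → J2 → J4
  J6: C=2, w·C=9×2=18
  J3: C=9, w·C=9×9=81
  J1: C=17, w·C=8×17=136
  J5: C=31, w·C=10×31=310
  J2: C=46, w·C=9×46=414
  J4: C=60, w·C=5×60=300
Σ w·C = 1259
= 1259


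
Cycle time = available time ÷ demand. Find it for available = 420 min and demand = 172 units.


Cycle time = available time / demand
= 420 / 172
= 2.44 min/unit


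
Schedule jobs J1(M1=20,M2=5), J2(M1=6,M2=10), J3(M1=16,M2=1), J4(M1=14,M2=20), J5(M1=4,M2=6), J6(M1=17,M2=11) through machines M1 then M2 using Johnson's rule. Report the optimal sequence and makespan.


Johnson's rule:
Group 1 (M1≤M2, sort by M1): ['J5', 'J2', 'J4']
Group 2 (M1>M2, sort desc M2): ['J6', 'J1', 'J3']
Sequence: J5 → J2 → J4 → J6 → J1 → J3
Makespan calculation:
  J5: M1 done=4, M2 done=10
  J2: M1 done=10, M2 done=20
  J4: M1 done=24, M2 done=44
  J6: M1 done=41, M2 done=55
  J1: M1 done=61, M2 done=66
  J3: M1 done=77, M2 done=78
= Sequence: J5 → J2 → J4 → J6 → J1 → J3, Makespan: 78


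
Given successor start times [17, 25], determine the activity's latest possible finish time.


LF = min of all successor start times
Successors start at: [17, 25]
LF = min(17, 25)
= 17


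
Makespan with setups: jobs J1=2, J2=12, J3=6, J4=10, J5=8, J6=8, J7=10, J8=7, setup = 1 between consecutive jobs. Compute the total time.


Makespan = Σ processing + (n-1) × setup
= (2 + 12 + 6 + 10 + 8 + 8 + 10 + 7) + (8-1)×1
= 63 + 7
= 70 time units


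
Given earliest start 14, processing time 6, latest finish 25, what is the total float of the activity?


EF = ES + duration = 14 + 6 = 20
LS = LF - duration = 25 - 6 = 19
Total Float = LF - EF = 25 - 20
(or LS - ES = 19 - 14)
= 5


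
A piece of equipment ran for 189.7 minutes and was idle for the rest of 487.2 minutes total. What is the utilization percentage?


Utilization = busy / total × 100
= 189.7 / 487.2 × 100
= 38.9%


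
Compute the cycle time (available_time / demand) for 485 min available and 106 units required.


Cycle time = available time / demand
= 485 / 106
= 4.58 min/unit


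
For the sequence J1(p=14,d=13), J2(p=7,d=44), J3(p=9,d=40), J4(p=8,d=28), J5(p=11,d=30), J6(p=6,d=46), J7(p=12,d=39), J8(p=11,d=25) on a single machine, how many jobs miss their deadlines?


Completion vs due date:
  J1: C=14, d=13 → TARDY
  J2: C=21, d=44 → on time
  J3: C=30, d=40 → on time
  J4: C=38, d=28 → TARDY
  J5: C=49, d=30 → TARDY
  J6: C=55, d=46 → TARDY
  J7: C=67, d=39 → TARDY
  J8: C=78, d=25 → TARDY
Tardy jobs: J1, J4, J5, J6, J7, J8
Count = 6


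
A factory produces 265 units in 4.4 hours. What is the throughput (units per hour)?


Throughput = units / time
= 265 / 4.4
= 60.2 units/hour


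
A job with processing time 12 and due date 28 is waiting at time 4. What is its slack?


Slack = due - current_time - processing
= 28 - 4 - 12
= 12


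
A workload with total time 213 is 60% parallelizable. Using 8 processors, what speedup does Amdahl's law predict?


Amdahl's law: T_p = T × ((1-p) + p/N)
= 213 × ((1-0.6) + 0.6/8)
= 213 × (0.40 + 0.0750)
= 213 × 0.4750
= 101.18
Speedup = 213/101.18
= 2.11×


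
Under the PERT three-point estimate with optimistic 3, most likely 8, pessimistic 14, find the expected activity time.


te = (o + 4m + p) / 6
= (3 + 4×8 + 14) / 6
= (3 + 32 + 14) / 6
= 49 / 6
= 8.17


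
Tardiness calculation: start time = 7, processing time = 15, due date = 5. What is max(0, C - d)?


Completion = start + processing = 7 + 15 = 22
Tardiness = max(0, C - d) = max(0, 22 - 5)
= max(0, 17)
= 17


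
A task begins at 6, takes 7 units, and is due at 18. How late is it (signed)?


Completion = 6 + 7 = 13
Lateness = C - d = 13 - 18
= -5


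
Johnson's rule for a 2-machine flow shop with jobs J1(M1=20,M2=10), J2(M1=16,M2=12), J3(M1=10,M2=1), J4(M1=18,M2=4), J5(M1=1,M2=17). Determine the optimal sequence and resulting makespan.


Johnson's rule:
Group 1 (M1≤M2, sort by M1): ['J5']
Group 2 (M1>M2, sort desc M2): ['J2', 'J1', 'J4', 'J3']
Sequence: J5 → J2 → J1 → J4 → J3
Makespan calculation:
  J5: M1 done=1, M2 done=18
  J2: M1 done=17, M2 done=30
  J1: M1 done=37, M2 done=47
  J4: M1 done=55, M2 done=59
  J3: M1 done=65, M2 done=66
= Sequence: J5 → J2 → J1 → J4 → J3, Makespan: 66


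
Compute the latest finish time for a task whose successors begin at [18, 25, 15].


LF = min of all successor start times
Successors start at: [18, 25, 15]
LF = min(18, 25, 15)
= 15


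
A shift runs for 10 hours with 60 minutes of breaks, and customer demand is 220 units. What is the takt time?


Available = 10×60 - 60 = 540 min
Takt time = 540 / 220
= 2.45 min/unit


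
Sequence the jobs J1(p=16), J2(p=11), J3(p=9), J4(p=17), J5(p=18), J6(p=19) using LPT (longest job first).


LPT: sort by longest processing time first
  J6: p=19
  J5: p=18
  J4: p=17
  J1: p=16
  J2: p=11
  J3: p=9
Order: J6 → J5 → J4 → J1 → J2 → J3


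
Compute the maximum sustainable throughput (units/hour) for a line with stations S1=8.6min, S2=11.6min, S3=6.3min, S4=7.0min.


Bottleneck = longest station time
Station times: [8.6, 11.6, 6.3, 7.0]
Max = 11.6 min
Rate = 60 / 11.6
= 5.17 units/hour (bottleneck: 11.6min)


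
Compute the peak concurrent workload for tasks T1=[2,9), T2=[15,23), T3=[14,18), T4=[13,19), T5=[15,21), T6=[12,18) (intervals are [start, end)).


Check each time point for overlaps:
  t=15: 5 tasks active (T2, T3, T4, T5, T6)
Max concurrent = 5


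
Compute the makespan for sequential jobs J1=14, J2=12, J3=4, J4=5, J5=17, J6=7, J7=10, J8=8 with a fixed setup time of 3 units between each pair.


Makespan = Σ processing + (n-1) × setup
= (14 + 12 + 4 + 5 + 17 + 7 + 10 + 8) + (8-1)×3
= 77 + 21
= 98 time units


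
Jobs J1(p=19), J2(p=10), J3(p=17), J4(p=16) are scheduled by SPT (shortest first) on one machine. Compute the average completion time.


SPT order: J2 → J4 → J3 → J1
Completion times:
  J2: C=10
  J4: C=26
  J3: C=43
  J1: C=62
Sum = 141, n = 4
Mean flow = 141/4
= 35.25


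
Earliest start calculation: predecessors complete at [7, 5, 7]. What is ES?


ES = max of all predecessor completion times
Predecessors: [7, 5, 7]
ES = max(7, 5, 7)
= 7


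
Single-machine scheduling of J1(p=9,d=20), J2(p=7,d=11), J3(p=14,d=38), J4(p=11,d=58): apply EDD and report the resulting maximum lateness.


EDD order: J2 → J1 → J3 → J4
Completion and lateness:
  J2: C=7, d=11, L=7-11=-4
  J1: C=16, d=20, L=16-20=-4
  J3: C=30, d=38, L=30-38=-8
  J4: C=41, d=58, L=41-58=-17
Lmax = max(-4, -4, -8, -17)
= -4


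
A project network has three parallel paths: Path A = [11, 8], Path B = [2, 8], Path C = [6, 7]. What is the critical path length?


Path A: 11 + 8 = 19
Path B: 2 + 8 = 10
Path C: 6 + 7 = 13
Critical path = longest = max(19, 10, 13)
= 19 (Path A)


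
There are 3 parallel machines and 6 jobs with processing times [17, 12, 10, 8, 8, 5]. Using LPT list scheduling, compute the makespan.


Jobs (LPT sorted): [17, 12, 10, 8, 8, 5]
Machines: 3
  J=17 → Machine 1 (load: 0+17=17)
  J=12 → Machine 2 (load: 0+12=12)
  J=10 → Machine 3 (load: 0+10=10)
  J=8 → Machine 3 (load: 10+8=18)
  J=8 → Machine 2 (load: 12+8=20)
  J=5 → Machine 1 (load: 17+5=22)
Machine loads: [22, 20, 18]
Makespan = max = 22 time units


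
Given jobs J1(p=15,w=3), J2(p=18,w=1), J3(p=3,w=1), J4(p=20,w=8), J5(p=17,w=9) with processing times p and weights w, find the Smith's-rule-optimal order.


WSPT (Smith's rule): sort by p/w ascending
  J5: p/w = 17/9 = 1.889
  J4: p/w = 20/8 = 2.500
  J3: p/w = 3/1 = 3.000
  J1: p/w = 15/3 = 5.000
  J2: p/w = 18/1 = 18.000
Order: J5 → J4 → J3 → J1 → J2


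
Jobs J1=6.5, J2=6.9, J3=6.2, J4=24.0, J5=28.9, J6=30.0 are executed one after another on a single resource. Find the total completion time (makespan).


Sequential makespan: sum all processing times
= 6.5 + 6.9 + 6.2 + 24.0 + 28.9 + 30.0
= 102.5 time units


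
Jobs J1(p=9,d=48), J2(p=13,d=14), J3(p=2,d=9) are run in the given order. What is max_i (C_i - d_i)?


Lateness per job (L = C - d):
  J1: C=9, d=48, L=-39
  J2: C=22, d=14, L=8
  J3: C=24, d=9, L=15
Lmax = max(-39, 8, 15)
= 15


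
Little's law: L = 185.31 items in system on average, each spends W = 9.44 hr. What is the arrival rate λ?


Little's law: L = λW → λ = L / W
= 185.31 / 9.44
= 19.63 per hour


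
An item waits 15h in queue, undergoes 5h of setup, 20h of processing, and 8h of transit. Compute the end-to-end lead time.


Lead time = queue + setup + processing + transit
= 15 + 5 + 20 + 8
= 48 hours


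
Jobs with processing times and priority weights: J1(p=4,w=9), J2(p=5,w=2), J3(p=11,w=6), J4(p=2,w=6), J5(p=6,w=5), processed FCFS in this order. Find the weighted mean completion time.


Completion times:
  J1: C=4, w×C=9×4=36
  J2: C=9, w×C=2×9=18
  J3: C=20, w×C=6×20=120
  J4: C=22, w×C=6×22=132
  J5: C=28, w×C=5×28=140
Sum w×C = 446
Sum w = 28
Weighted avg = 446/28
= 15.93


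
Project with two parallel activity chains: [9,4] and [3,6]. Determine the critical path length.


Path A: 9 + 4 = 13
Path B: 3 + 6 = 9
Critical path = longest = max(13, 9)
= 13 (Path A)


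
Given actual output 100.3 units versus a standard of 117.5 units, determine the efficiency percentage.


Efficiency = (actual / standard) × 100
= (100.3 / 117.5) × 100
= 85.4%


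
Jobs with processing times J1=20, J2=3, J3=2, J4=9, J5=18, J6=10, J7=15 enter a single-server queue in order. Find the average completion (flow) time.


Completion times:
  J1: completes at 20
  J2: completes at 23
  J3: completes at 25
  J4: completes at 34
  J5: completes at 52
  J6: completes at 62
  J7: completes at 77
Sum = 293
Average = 293/7
= 41.86


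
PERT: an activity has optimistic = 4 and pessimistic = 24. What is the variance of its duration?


σ² = ((p - o) / 6)² = (p - o)² / 36
= (24 - 4)² / 36
= 20² / 36
= 400 / 36
= 11.1111


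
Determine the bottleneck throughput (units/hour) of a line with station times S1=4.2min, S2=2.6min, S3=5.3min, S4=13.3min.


Bottleneck = longest station time
Station times: [4.2, 2.6, 5.3, 13.3]
Max = 13.3 min
Rate = 60 / 13.3
= 4.51 units/hour (bottleneck: 13.3min)


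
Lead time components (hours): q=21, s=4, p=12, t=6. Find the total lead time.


Lead time = queue + setup + processing + transit
= 21 + 4 + 12 + 6
= 43 hours


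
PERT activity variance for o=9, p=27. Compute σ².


σ² = ((p - o) / 6)² = (p - o)² / 36
= (27 - 9)² / 36
= 18² / 36
= 324 / 36
= 9.0000


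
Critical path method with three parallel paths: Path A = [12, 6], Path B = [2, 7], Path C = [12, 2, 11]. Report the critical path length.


Path A: 12 + 6 = 18
Path B: 2 + 7 = 9
Path C: 12 + 2 + 11 = 25
Critical path = longest = max(18, 9, 25)
= 25 (Path C)


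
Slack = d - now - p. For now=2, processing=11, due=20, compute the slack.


Slack = due - current_time - processing
= 20 - 2 - 11
= 7


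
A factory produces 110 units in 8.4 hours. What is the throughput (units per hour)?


Throughput = units / time
= 110 / 8.4
= 13.1 units/hour


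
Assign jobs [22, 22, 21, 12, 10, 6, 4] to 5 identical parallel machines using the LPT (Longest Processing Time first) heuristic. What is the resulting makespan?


Jobs (LPT sorted): [22, 22, 21, 12, 10, 6, 4]
Machines: 5
  J=22 → Machine 1 (load: 0+22=22)
  J=22 → Machine 2 (load: 0+22=22)
  J=21 → Machine 3 (load: 0+21=21)
  J=12 → Machine 4 (load: 0+12=12)
  J=10 → Machine 5 (load: 0+10=10)
  J=6 → Machine 5 (load: 10+6=16)
  J=4 → Machine 4 (load: 12+4=16)
Machine loads: [22, 22, 21, 16, 16]
Makespan = max = 22 time units


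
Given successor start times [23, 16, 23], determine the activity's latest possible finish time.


LF = min of all successor start times
Successors start at: [23, 16, 23]
LF = min(23, 16, 23)
= 16


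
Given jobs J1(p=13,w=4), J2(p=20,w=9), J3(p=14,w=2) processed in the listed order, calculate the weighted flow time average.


Completion times:
  J1: C=13, w×C=4×13=52
  J2: C=33, w×C=9×33=297
  J3: C=47, w×C=2×47=94
Sum w×C = 443
Sum w = 15
Weighted avg = 443/15
= 29.53


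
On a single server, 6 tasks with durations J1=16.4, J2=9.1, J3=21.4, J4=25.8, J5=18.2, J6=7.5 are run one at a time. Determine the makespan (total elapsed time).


Sequential makespan: sum all processing times
= 16.4 + 9.1 + 21.4 + 25.8 + 18.2 + 7.5
= 98.4 time units


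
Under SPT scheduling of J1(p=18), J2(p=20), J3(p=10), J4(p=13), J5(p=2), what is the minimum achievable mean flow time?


SPT order: J5 → J3 → J4 → J1 → J2
Completion times:
  J5: C=2
  J3: C=12
  J4: C=25
  J1: C=43
  J2: C=63
Sum = 145, n = 5
Mean flow = 145/5
= 29.00


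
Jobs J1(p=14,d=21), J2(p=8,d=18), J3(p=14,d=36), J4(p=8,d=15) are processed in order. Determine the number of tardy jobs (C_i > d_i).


Completion vs due date:
  J1: C=14, d=21 → on time
  J2: C=22, d=18 → TARDY
  J3: C=36, d=36 → on time
  J4: C=44, d=15 → TARDY
Tardy jobs: J2, J4
Count = 2


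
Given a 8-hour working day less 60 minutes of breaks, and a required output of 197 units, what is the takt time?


Available = 8×60 - 60 = 420 min
Takt time = 420 / 197
= 2.13 min/unit


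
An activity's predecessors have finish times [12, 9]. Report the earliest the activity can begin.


ES = max of all predecessor completion times
Predecessors: [12, 9]
ES = max(12, 9)
= 12


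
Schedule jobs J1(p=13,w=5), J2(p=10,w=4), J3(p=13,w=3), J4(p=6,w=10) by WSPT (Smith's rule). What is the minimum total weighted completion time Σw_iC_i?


WSPT order (by p/w): J4 → J2 → J1 → J3
  J4: C=6, w·C=10×6=60
  J2: C=16, w·C=4×16=64
  J1: C=29, w·C=5×29=145
  J3: C=42, w·C=3×42=126
Σ w·C = 395
= 395


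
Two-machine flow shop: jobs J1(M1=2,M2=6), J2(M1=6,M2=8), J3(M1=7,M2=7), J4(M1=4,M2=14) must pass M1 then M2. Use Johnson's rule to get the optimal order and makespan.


Johnson's rule:
Group 1 (M1≤M2, sort by M1): ['J1', 'J4', 'J2', 'J3']
Group 2 (M1>M2, sort desc M2): []
Sequence: J1 → J4 → J2 → J3
Makespan calculation:
  J1: M1 done=2, M2 done=8
  J4: M1 done=6, M2 done=22
  J2: M1 done=12, M2 done=30
  J3: M1 done=19, M2 done=37
= Sequence: J1 → J4 → J2 → J3, Makespan: 37


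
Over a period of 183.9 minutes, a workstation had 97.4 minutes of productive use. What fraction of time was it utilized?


Utilization = busy / total × 100
= 97.4 / 183.9 × 100
= 53.0%


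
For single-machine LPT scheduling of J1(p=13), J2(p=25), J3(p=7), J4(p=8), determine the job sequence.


LPT: sort by longest processing time first
  J2: p=25
  J1: p=13
  J4: p=8
  J3: p=7
Order: J2 → J1 → J4 → J3


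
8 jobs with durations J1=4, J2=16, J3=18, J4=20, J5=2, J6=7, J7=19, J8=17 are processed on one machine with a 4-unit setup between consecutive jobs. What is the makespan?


Makespan = Σ processing + (n-1) × setup
= (4 + 16 + 18 + 20 + 2 + 7 + 19 + 17) + (8-1)×4
= 103 + 28
= 131 time units


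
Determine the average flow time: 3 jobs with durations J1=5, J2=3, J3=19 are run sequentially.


Completion times:
  J1: completes at 5
  J2: completes at 8
  J3: completes at 27
Sum = 40
Average = 40/3
= 13.33


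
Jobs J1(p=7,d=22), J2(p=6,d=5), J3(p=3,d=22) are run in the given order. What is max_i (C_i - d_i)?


Lateness per job (L = C - d):
  J1: C=7, d=22, L=-15
  J2: C=13, d=5, L=8
  J3: C=16, d=22, L=-6
Lmax = max(-15, 8, -6)
= 8


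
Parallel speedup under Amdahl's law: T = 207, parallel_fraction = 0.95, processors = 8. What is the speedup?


Amdahl's law: T_p = T × ((1-p) + p/N)
= 207 × ((1-0.95) + 0.95/8)
= 207 × (0.05 + 0.1187)
= 207 × 0.1688
= 34.93
Speedup = 207/34.93
= 5.93×


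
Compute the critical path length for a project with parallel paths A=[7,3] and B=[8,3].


Path A: 7 + 3 = 10
Path B: 8 + 3 = 11
Critical path = longest = max(10, 11)
= 11 (Path B)


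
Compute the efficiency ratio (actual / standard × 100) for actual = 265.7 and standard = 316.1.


Efficiency = (actual / standard) × 100
= (265.7 / 316.1) × 100
= 84.1%


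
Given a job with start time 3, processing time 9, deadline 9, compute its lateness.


Completion = 3 + 9 = 12
Lateness = C - d = 12 - 9
= 3


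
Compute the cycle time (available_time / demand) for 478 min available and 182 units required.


Cycle time = available time / demand
= 478 / 182
= 2.63 min/unit


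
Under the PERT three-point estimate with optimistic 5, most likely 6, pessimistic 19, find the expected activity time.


te = (o + 4m + p) / 6
= (5 + 4×6 + 19) / 6
= (5 + 24 + 19) / 6
= 48 / 6
= 8.00


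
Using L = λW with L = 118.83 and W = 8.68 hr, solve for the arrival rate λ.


Little's law: L = λW → λ = L / W
= 118.83 / 8.68
= 13.69 per hour


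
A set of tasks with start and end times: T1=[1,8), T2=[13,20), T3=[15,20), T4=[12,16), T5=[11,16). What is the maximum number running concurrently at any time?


Check each time point for overlaps:
  t=15: 4 tasks active (T2, T3, T4, T5)
Max concurrent = 4


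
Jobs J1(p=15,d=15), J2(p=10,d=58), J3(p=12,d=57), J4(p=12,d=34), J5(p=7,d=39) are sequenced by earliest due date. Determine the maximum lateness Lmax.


EDD order: J1 → J4 → J5 → J3 → J2
Completion and lateness:
  J1: C=15, d=15, L=15-15=0
  J4: C=27, d=34, L=27-34=-7
  J5: C=34, d=39, L=34-39=-5
  J3: C=46, d=57, L=46-57=-11
  J2: C=56, d=58, L=56-58=-2
Lmax = max(0, -7, -5, -11, -2)
= 0


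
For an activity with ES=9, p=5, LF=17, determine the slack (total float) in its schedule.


EF = ES + duration = 9 + 5 = 14
LS = LF - duration = 17 - 5 = 12
Total Float = LF - EF = 17 - 14
(or LS - ES = 12 - 9)
= 3


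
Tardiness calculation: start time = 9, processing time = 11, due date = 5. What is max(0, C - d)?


Completion = start + processing = 9 + 11 = 20
Tardiness = max(0, C - d) = max(0, 20 - 5)
= max(0, 15)
= 15


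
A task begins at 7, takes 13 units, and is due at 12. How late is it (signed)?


Completion = 7 + 13 = 20
Lateness = C - d = 20 - 12
= 8


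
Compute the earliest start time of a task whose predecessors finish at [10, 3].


ES = max of all predecessor completion times
Predecessors: [10, 3]
ES = max(10, 3)
= 10


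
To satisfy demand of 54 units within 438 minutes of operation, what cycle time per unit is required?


Cycle time = available time / demand
= 438 / 54
= 8.11 min/unit


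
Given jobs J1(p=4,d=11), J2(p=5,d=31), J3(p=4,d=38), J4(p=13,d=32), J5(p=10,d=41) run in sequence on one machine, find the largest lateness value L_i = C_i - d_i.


Lateness per job (L = C - d):
  J1: C=4, d=11, L=-7
  J2: C=9, d=31, L=-22
  J3: C=13, d=38, L=-25
  J4: C=26, d=32, L=-6
  J5: C=36, d=41, L=-5
Lmax = max(-7, -22, -25, -6, -5)
= -5


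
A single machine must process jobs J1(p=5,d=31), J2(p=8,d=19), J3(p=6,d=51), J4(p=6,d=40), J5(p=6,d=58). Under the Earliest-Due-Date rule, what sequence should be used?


EDD: sort by earliest due date
  J2: d=19, p=8
  J1: d=31, p=5
  J4: d=40, p=6
  J3: d=51, p=6
  J5: d=58, p=6
Order: J2 → J1 → J4 → J3 → J5


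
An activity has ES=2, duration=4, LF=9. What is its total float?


EF = ES + duration = 2 + 4 = 6
LS = LF - duration = 9 - 4 = 5
Total Float = LF - EF = 9 - 6
(or LS - ES = 5 - 2)
= 3


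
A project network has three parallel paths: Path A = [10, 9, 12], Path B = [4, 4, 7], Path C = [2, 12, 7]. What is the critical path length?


Path A: 10 + 9 + 12 = 31
Path B: 4 + 4 + 7 = 15
Path C: 2 + 12 + 7 = 21
Critical path = longest = max(31, 15, 21)
= 31 (Path A)


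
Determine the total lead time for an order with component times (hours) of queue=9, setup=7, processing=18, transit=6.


Lead time = queue + setup + processing + transit
= 9 + 7 + 18 + 6
= 40 hours


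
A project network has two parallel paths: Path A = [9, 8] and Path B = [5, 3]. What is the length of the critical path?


Path A: 9 + 8 = 17
Path B: 5 + 3 = 8
Critical path = longest = max(17, 8)
= 17 (Path A)


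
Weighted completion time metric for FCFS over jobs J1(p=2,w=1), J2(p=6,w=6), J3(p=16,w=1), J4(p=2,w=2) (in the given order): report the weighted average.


Completion times:
  J1: C=2, w×C=1×2=2
  J2: C=8, w×C=6×8=48
  J3: C=24, w×C=1×24=24
  J4: C=26, w×C=2×26=52
Sum w×C = 126
Sum w = 10
Weighted avg = 126/10
= 12.60


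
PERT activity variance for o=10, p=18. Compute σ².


σ² = ((p - o) / 6)² = (p - o)² / 36
= (18 - 10)² / 36
= 8² / 36
= 64 / 36
= 1.7778


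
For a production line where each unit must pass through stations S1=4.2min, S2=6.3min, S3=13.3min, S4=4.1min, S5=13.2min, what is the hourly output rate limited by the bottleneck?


Bottleneck = longest station time
Station times: [4.2, 6.3, 13.3, 4.1, 13.2]
Max = 13.3 min
Rate = 60 / 13.3
= 4.51 units/hour (bottleneck: 13.3min)


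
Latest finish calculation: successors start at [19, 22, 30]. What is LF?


LF = min of all successor start times
Successors start at: [19, 22, 30]
LF = min(19, 22, 30)
= 19


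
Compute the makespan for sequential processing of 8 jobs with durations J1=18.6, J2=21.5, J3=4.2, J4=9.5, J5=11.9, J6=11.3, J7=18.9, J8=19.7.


Sequential makespan: sum all processing times
= 18.6 + 21.5 + 4.2 + 9.5 + 11.9 + 11.3 + 18.9 + 19.7
= 115.6 time units


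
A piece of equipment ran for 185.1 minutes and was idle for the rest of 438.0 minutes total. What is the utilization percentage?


Utilization = busy / total × 100
= 185.1 / 438.0 × 100
= 42.3%


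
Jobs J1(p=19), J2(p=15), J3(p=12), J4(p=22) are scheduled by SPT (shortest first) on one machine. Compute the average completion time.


SPT order: J3 → J2 → J1 → J4
Completion times:
  J3: C=12
  J2: C=27
  J1: C=46
  J4: C=68
Sum = 153, n = 4
Mean flow = 153/4
= 38.25


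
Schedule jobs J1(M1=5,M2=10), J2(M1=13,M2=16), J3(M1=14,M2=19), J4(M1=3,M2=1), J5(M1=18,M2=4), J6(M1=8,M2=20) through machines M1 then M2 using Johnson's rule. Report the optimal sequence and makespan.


Johnson's rule:
Group 1 (M1≤M2, sort by M1): ['J1', 'J6', 'J2', 'J3']
Group 2 (M1>M2, sort desc M2): ['J5', 'J4']
Sequence: J1 → J6 → J2 → J3 → J5 → J4
Makespan calculation:
  J1: M1 done=5, M2 done=15
  J6: M1 done=13, M2 done=35
  J2: M1 done=26, M2 done=51
  J3: M1 done=40, M2 done=70
  J5: M1 done=58, M2 done=74
  J4: M1 done=61, M2 done=75
= Sequence: J1 → J6 → J2 → J3 → J5 → J4, Makespan: 75


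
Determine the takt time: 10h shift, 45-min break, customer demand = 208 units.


Available = 10×60 - 45 = 555 min
Takt time = 555 / 208
= 2.67 min/unit


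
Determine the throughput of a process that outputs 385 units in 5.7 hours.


Throughput = units / time
= 385 / 5.7
= 67.5 units/hour


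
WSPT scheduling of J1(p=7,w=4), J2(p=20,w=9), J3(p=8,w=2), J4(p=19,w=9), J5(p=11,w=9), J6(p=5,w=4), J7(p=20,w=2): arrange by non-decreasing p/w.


WSPT (Smith's rule): sort by p/w ascending
  J5: p/w = 11/9 = 1.222
  J6: p/w = 5/4 = 1.250
  J1: p/w = 7/4 = 1.750
  J4: p/w = 19/9 = 2.111
  J2: p/w = 20/9 = 2.222
  J3: p/w = 8/2 = 4.000
  J7: p/w = 20/2 = 10.000
Order: J5 → J6 → J1 → J4 → J2 → J3 → J7


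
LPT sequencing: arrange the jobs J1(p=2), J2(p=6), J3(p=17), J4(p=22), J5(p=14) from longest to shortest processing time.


LPT: sort by longest processing time first
  J4: p=22
  J3: p=17
  J5: p=14
  J2: p=6
  J1: p=2
Order: J4 → J3 → J5 → J2 → J1


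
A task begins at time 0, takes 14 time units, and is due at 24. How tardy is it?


Completion = start + processing = 0 + 14 = 14
Tardiness = max(0, C - d) = max(0, 14 - 24)
= max(0, -10)
= 0


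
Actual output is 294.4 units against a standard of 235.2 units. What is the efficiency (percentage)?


Efficiency = (actual / standard) × 100
= (294.4 / 235.2) × 100
= 125.2%


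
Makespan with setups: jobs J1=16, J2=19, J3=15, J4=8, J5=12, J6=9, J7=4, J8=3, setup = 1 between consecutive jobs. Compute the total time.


Makespan = Σ processing + (n-1) × setup
= (16 + 19 + 15 + 8 + 12 + 9 + 4 + 3) + (8-1)×1
= 86 + 7
= 93 time units


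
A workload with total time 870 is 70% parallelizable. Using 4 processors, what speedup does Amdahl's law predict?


Amdahl's law: T_p = T × ((1-p) + p/N)
= 870 × ((1-0.7) + 0.7/4)
= 870 × (0.30 + 0.1750)
= 870 × 0.4750
= 413.25
Speedup = 870/413.25
= 2.11×


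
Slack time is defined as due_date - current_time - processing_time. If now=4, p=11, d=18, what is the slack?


Slack = due - current_time - processing
= 18 - 4 - 11
= 3


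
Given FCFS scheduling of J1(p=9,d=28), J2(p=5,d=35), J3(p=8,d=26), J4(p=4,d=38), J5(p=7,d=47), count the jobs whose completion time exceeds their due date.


Completion vs due date:
  J1: C=9, d=28 → on time
  J2: C=14, d=35 → on time
  J3: C=22, d=26 → on time
  J4: C=26, d=38 → on time
  J5: C=33, d=47 → on time
Tardy jobs: none
Count = 0


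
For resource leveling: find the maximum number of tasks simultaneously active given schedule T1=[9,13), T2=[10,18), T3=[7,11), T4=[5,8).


Check each time point for overlaps:
  t=10: 3 tasks active (T1, T2, T3)
Max concurrent = 3


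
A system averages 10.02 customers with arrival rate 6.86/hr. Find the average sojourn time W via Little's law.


Little's law: L = λW → W = L / λ
= 10.02 / 6.86
= 1.46 hours


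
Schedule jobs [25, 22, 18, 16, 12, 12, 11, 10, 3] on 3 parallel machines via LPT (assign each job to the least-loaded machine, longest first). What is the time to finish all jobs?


Jobs (LPT sorted): [25, 22, 18, 16, 12, 12, 11, 10, 3]
Machines: 3
  J=25 → Machine 1 (load: 0+25=25)
  J=22 → Machine 2 (load: 0+22=22)
  J=18 → Machine 3 (load: 0+18=18)
  J=16 → Machine 3 (load: 18+16=34)
  J=12 → Machine 2 (load: 22+12=34)
  J=12 → Machine 1 (load: 25+12=37)
  J=11 → Machine 2 (load: 34+11=45)
  J=10 → Machine 3 (load: 34+10=44)
  J=3 → Machine 1 (load: 37+3=40)
Machine loads: [40, 45, 44]
Makespan = max = 45 time units


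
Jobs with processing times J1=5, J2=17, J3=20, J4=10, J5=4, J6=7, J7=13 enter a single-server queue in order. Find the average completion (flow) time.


Completion times:
  J1: completes at 5
  J2: completes at 22
  J3: completes at 42
  J4: completes at 52
  J5: completes at 56
  J6: completes at 63
  J7: completes at 76
Sum = 316
Average = 316/7
= 45.14


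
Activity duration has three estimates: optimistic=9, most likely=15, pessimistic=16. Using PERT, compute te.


te = (o + 4m + p) / 6
= (9 + 4×15 + 16) / 6
= (9 + 60 + 16) / 6
= 85 / 6
= 14.17


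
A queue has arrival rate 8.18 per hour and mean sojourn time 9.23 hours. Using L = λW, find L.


Little's law: L = λ × W
= 8.18 × 9.23
= 75.50


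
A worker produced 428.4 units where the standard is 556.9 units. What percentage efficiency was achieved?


Efficiency = (actual / standard) × 100
= (428.4 / 556.9) × 100
= 76.9%


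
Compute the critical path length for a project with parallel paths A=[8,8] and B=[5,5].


Path A: 8 + 8 = 16
Path B: 5 + 5 = 10
Critical path = longest = max(16, 10)
= 16 (Path A)


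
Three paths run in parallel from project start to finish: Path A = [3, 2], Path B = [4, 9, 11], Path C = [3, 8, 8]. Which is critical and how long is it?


Path A: 3 + 2 = 5
Path B: 4 + 9 + 11 = 24
Path C: 3 + 8 + 8 = 19
Critical path = longest = max(5, 24, 19)
= 24 (Path B)


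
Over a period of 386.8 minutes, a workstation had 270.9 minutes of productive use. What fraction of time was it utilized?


Utilization = busy / total × 100
= 270.9 / 386.8 × 100
= 70.0%


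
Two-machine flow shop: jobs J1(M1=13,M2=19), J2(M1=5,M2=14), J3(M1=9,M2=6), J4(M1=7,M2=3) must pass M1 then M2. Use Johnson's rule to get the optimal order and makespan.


Johnson's rule:
Group 1 (M1≤M2, sort by M1): ['J2', 'J1']
Group 2 (M1>M2, sort desc M2): ['J3', 'J4']
Sequence: J2 → J1 → J3 → J4
Makespan calculation:
  J2: M1 done=5, M2 done=19
  J1: M1 done=18, M2 done=38
  J3: M1 done=27, M2 done=44
  J4: M1 done=34, M2 done=47
= Sequence: J2 → J1 → J3 → J4, Makespan: 47


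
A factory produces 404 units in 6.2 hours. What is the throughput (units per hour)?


Throughput = units / time
= 404 / 6.2
= 65.2 units/hour


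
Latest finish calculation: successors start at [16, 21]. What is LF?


LF = min of all successor start times
Successors start at: [16, 21]
LF = min(16, 21)
= 16


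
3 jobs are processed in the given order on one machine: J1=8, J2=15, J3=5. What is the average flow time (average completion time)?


Completion times:
  J1: completes at 8
  J2: completes at 23
  J3: completes at 28
Sum = 59
Average = 59/3
= 19.67


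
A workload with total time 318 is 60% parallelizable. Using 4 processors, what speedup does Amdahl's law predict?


Amdahl's law: T_p = T × ((1-p) + p/N)
= 318 × ((1-0.6) + 0.6/4)
= 318 × (0.40 + 0.1500)
= 318 × 0.5500
= 174.90
Speedup = 318/174.90
= 1.82×


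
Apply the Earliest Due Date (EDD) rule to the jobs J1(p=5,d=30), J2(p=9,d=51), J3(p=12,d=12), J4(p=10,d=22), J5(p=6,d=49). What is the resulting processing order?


EDD: sort by earliest due date
  J3: d=12, p=12
  J4: d=22, p=10
  J1: d=30, p=5
  J5: d=49, p=6
  J2: d=51, p=9
Order: J3 → J4 → J1 → J5 → J2


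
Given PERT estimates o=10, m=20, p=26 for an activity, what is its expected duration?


te = (o + 4m + p) / 6
= (10 + 4×20 + 26) / 6
= (10 + 80 + 26) / 6
= 116 / 6
= 19.33


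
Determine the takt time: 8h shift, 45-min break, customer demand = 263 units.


Available = 8×60 - 45 = 435 min
Takt time = 435 / 263
= 1.65 min/unit


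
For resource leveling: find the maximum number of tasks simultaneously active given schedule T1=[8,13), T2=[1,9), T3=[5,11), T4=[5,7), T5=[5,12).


Check each time point for overlaps:
  t=5: 4 tasks active (T2, T3, T4, T5)
Max concurrent = 4


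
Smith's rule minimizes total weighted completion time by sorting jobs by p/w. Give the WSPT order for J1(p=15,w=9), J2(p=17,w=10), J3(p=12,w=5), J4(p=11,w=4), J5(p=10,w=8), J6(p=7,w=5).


WSPT (Smith's rule): sort by p/w ascending
  J5: p/w = 10/8 = 1.250
  J6: p/w = 7/5 = 1.400
  J1: p/w = 15/9 = 1.667
  J2: p/w = 17/10 = 1.700
  J3: p/w = 12/5 = 2.400
  J4: p/w = 11/4 = 2.750
Order: J5 → J6 → J1 → J2 → J3 → J4


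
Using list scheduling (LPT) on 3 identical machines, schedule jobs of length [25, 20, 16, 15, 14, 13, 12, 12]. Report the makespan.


Jobs (LPT sorted): [25, 20, 16, 15, 14, 13, 12, 12]
Machines: 3
  J=25 → Machine 1 (load: 0+25=25)
  J=20 → Machine 2 (load: 0+20=20)
  J=16 → Machine 3 (load: 0+16=16)
  J=15 → Machine 3 (load: 16+15=31)
  J=14 → Machine 2 (load: 20+14=34)
  J=13 → Machine 1 (load: 25+13=38)
  J=12 → Machine 3 (load: 31+12=43)
  J=12 → Machine 2 (load: 34+12=46)
Machine loads: [38, 46, 43]
Makespan = max = 46 time units


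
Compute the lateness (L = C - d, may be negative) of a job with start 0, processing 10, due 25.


Completion = 0 + 10 = 10
Lateness = C - d = 10 - 25
= -15


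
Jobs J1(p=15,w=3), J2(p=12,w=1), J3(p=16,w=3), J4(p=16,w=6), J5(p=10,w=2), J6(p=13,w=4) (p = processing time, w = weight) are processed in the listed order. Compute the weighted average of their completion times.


Completion times:
  J1: C=15, w×C=3×15=45
  J2: C=27, w×C=1×27=27
  J3: C=43, w×C=3×43=129
  J4: C=59, w×C=6×59=354
  J5: C=69, w×C=2×69=138
  J6: C=82, w×C=4×82=328
Sum w×C = 1021
Sum w = 19
Weighted avg = 1021/19
= 53.74


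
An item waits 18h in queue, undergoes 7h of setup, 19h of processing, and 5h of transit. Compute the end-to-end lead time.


Lead time = queue + setup + processing + transit
= 18 + 7 + 19 + 5
= 49 hours


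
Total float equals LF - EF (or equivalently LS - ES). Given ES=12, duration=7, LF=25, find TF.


EF = ES + duration = 12 + 7 = 19
LS = LF - duration = 25 - 7 = 18
Total Float = LF - EF = 25 - 19
(or LS - ES = 18 - 12)
= 6


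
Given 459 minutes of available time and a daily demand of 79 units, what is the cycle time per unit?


Cycle time = available time / demand
= 459 / 79
= 5.81 min/unit


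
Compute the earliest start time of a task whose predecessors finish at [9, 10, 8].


ES = max of all predecessor completion times
Predecessors: [9, 10, 8]
ES = max(9, 10, 8)
= 10


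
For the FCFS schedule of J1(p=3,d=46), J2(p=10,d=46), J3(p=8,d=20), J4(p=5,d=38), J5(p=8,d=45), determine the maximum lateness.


Lateness per job (L = C - d):
  J1: C=3, d=46, L=-43
  J2: C=13, d=46, L=-33
  J3: C=21, d=20, L=1
  J4: C=26, d=38, L=-12
  J5: C=34, d=45, L=-11
Lmax = max(-43, -33, 1, -12, -11)
= 1


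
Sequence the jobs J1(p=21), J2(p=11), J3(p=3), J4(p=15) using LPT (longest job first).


LPT: sort by longest processing time first
  J1: p=21
  J4: p=15
  J2: p=11
  J3: p=3
Order: J1 → J4 → J2 → J3


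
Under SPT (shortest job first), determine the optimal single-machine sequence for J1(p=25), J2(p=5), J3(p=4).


SPT: sort by shortest processing time
  J3: p=4
  J2: p=5
  J1: p=25
Order: J3 → J2 → J1


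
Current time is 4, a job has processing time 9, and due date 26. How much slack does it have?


Slack = due - current_time - processing
= 26 - 4 - 9
= 13


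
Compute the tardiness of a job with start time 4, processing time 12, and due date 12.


Completion = start + processing = 4 + 12 = 16
Tardiness = max(0, C - d) = max(0, 16 - 12)
= max(0, 4)
= 4


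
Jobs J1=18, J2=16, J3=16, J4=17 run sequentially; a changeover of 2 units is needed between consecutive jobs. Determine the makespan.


Makespan = Σ processing + (n-1) × setup
= (18 + 16 + 16 + 17) + (4-1)×2
= 67 + 6
= 73 time units


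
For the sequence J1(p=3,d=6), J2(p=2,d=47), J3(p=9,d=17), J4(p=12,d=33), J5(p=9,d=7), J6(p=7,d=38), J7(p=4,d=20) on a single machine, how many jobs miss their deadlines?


Completion vs due date:
  J1: C=3, d=6 → on time
  J2: C=5, d=47 → on time
  J3: C=14, d=17 → on time
  J4: C=26, d=33 → on time
  J5: C=35, d=7 → TARDY
  J6: C=42, d=38 → TARDY
  J7: C=46, d=20 → TARDY
Tardy jobs: J5, J6, J7
Count = 3
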